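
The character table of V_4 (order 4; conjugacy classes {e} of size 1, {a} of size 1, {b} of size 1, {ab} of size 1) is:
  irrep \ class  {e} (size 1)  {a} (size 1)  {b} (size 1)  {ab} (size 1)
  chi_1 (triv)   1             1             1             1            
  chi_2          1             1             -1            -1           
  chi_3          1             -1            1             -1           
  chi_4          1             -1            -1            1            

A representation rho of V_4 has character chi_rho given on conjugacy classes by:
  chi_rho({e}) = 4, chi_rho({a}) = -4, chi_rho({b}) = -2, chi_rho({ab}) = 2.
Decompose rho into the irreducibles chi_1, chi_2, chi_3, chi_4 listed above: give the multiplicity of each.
Multiplicities: chi_1: 0, chi_2: 0, chi_3: 1, chi_4: 3.

Details: Use <chi_rho, chi> = (1/|G|) sum_C |C| * chi_rho(C) * conj(chi(C)) with |G| = 4 for each irreducible chi in the table:
  <chi_rho, chi_1> = (1/4)[1*(4)*conj(1) + 1*(-4)*conj(1) + 1*(-2)*conj(1) + 1*(2)*conj(1)]
      = (1/4)[(4) + (-4) + (-2) + (2)] = 0/4 = 0
  <chi_rho, chi_2> = (1/4)[1*(4)*conj(1) + 1*(-4)*conj(1) + 1*(-2)*conj(-1) + 1*(2)*conj(-1)]
      = (1/4)[(4) + (-4) + (2) + (-2)] = 0/4 = 0
  <chi_rho, chi_3> = (1/4)[1*(4)*conj(1) + 1*(-4)*conj(-1) + 1*(-2)*conj(1) + 1*(2)*conj(-1)]
      = (1/4)[(4) + (4) + (-2) + (-2)] = 4/4 = 1
  <chi_rho, chi_4> = (1/4)[1*(4)*conj(1) + 1*(-4)*conj(-1) + 1*(-2)*conj(-1) + 1*(2)*conj(1)]
      = (1/4)[(4) + (4) + (2) + (2)] = 12/4 = 3
Dimension check: dim(rho) = sum (mult * dim) = 0*1 + 0*1 + 1*1 + 3*1 = 4 = chi_rho(e) = 4.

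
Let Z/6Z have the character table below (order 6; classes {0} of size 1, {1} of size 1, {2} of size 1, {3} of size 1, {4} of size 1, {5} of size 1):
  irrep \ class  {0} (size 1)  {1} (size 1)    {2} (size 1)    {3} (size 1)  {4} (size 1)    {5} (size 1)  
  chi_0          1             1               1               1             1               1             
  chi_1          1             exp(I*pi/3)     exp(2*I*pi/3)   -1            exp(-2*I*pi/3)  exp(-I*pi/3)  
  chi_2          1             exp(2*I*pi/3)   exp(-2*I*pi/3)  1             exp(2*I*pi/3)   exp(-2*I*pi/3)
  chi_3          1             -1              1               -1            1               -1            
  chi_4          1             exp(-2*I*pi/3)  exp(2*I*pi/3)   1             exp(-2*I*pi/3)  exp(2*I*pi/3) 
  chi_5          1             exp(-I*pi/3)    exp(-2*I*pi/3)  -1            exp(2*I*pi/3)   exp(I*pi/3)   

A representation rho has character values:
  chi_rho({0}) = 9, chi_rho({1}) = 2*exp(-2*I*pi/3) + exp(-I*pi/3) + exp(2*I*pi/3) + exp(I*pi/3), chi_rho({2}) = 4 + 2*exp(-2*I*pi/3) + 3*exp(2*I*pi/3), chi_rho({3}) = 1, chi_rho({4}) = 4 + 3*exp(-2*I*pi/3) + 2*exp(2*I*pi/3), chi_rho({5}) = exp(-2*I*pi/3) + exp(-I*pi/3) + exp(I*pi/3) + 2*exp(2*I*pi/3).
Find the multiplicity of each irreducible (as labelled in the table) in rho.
Multiplicities: chi_0: 2, chi_1: 1, chi_2: 1, chi_3: 2, chi_4: 2, chi_5: 1.

Reasoning: Use <chi_rho, chi> = (1/|G|) sum_C |C| * chi_rho(C) * conj(chi(C)) with |G| = 6 for each irreducible chi in the table:
  <chi_rho, chi_0> = (1/6)[1*(9)*conj(1) + 1*(2*exp(-2*I*pi/3) + exp(-I*pi/3) + exp(2*I*pi/3) + exp(I*pi/3))*conj(1) + 1*(4 + 2*exp(-2*I*pi/3) + 3*exp(2*I*pi/3))*conj(1) + 1*(1)*conj(1) + 1*(4 + 3*exp(-2*I*pi/3) + 2*exp(2*I*pi/3))*conj(1) + 1*(exp(-2*I*pi/3) + exp(-I*pi/3) + exp(I*pi/3) + 2*exp(2*I*pi/3))*conj(1)]
      = (1/6)[(9) + (2*exp(-2*I*pi/3) + exp(-I*pi/3) + exp(2*I*pi/3) + exp(I*pi/3)) + (4 + 2*exp(-2*I*pi/3) + 3*exp(2*I*pi/3)) + (1) + (4 + 3*exp(-2*I*pi/3) + 2*exp(2*I*pi/3)) + (exp(-2*I*pi/3) + exp(-I*pi/3) + exp(I*pi/3) + 2*exp(2*I*pi/3))] = 12/6 = 2
  <chi_rho, chi_1> = (1/6)[1*(9)*conj(1) + 1*(2*exp(-2*I*pi/3) + exp(-I*pi/3) + exp(2*I*pi/3) + exp(I*pi/3))*conj(exp(I*pi/3)) + 1*(4 + 2*exp(-2*I*pi/3) + 3*exp(2*I*pi/3))*conj(exp(2*I*pi/3)) + 1*(1)*conj(-1) + 1*(4 + 3*exp(-2*I*pi/3) + 2*exp(2*I*pi/3))*conj(exp(-2*I*pi/3)) + 1*(exp(-2*I*pi/3) + exp(-I*pi/3) + exp(I*pi/3) + 2*exp(2*I*pi/3))*conj(exp(-I*pi/3))]
      = (1/6)[(9) + (-1) + (3 + 4*exp(-2*I*pi/3) + 2*exp(2*I*pi/3)) + (-1) + (3 + 2*exp(-2*I*pi/3) + 4*exp(2*I*pi/3)) + (-1)] = 6/6 = 1
  <chi_rho, chi_2> = (1/6)[1*(9)*conj(1) + 1*(2*exp(-2*I*pi/3) + exp(-I*pi/3) + exp(2*I*pi/3) + exp(I*pi/3))*conj(exp(2*I*pi/3)) + 1*(4 + 2*exp(-2*I*pi/3) + 3*exp(2*I*pi/3))*conj(exp(-2*I*pi/3)) + 1*(1)*conj(1) + 1*(4 + 3*exp(-2*I*pi/3) + 2*exp(2*I*pi/3))*conj(exp(2*I*pi/3)) + 1*(exp(-2*I*pi/3) + exp(-I*pi/3) + exp(I*pi/3) + 2*exp(2*I*pi/3))*conj(exp(-2*I*pi/3))]
      = (1/6)[(9) + (exp(-I*pi/3) + 2*exp(2*I*pi/3)) + (2 + 3*exp(-2*I*pi/3) + 4*exp(2*I*pi/3)) + (1) + (2 + 4*exp(-2*I*pi/3) + 3*exp(2*I*pi/3)) + (2*exp(-2*I*pi/3) + exp(I*pi/3))] = 6/6 = 1
  <chi_rho, chi_3> = (1/6)[1*(9)*conj(1) + 1*(2*exp(-2*I*pi/3) + exp(-I*pi/3) + exp(2*I*pi/3) + exp(I*pi/3))*conj(-1) + 1*(4 + 2*exp(-2*I*pi/3) + 3*exp(2*I*pi/3))*conj(1) + 1*(1)*conj(-1) + 1*(4 + 3*exp(-2*I*pi/3) + 2*exp(2*I*pi/3))*conj(1) + 1*(exp(-2*I*pi/3) + exp(-I*pi/3) + exp(I*pi/3) + 2*exp(2*I*pi/3))*conj(-1)]
      = (1/6)[(9) + (-exp(I*pi/3) - exp(2*I*pi/3) - exp(-I*pi/3) - 2*exp(-2*I*pi/3)) + (4 + 2*exp(-2*I*pi/3) + 3*exp(2*I*pi/3)) + (-1) + (4 + 3*exp(-2*I*pi/3) + 2*exp(2*I*pi/3)) + (-2*exp(2*I*pi/3) - exp(I*pi/3) - exp(-I*pi/3) - exp(-2*I*pi/3))] = 12/6 = 2
  <chi_rho, chi_4> = (1/6)[1*(9)*conj(1) + 1*(2*exp(-2*I*pi/3) + exp(-I*pi/3) + exp(2*I*pi/3) + exp(I*pi/3))*conj(exp(-2*I*pi/3)) + 1*(4 + 2*exp(-2*I*pi/3) + 3*exp(2*I*pi/3))*conj(exp(2*I*pi/3)) + 1*(1)*conj(1) + 1*(4 + 3*exp(-2*I*pi/3) + 2*exp(2*I*pi/3))*conj(exp(-2*I*pi/3)) + 1*(exp(-2*I*pi/3) + exp(-I*pi/3) + exp(I*pi/3) + 2*exp(2*I*pi/3))*conj(exp(2*I*pi/3))]
      = (1/6)[(9) + (1) + (3 + 4*exp(-2*I*pi/3) + 2*exp(2*I*pi/3)) + (1) + (3 + 2*exp(-2*I*pi/3) + 4*exp(2*I*pi/3)) + (1)] = 12/6 = 2
  <chi_rho, chi_5> = (1/6)[1*(9)*conj(1) + 1*(2*exp(-2*I*pi/3) + exp(-I*pi/3) + exp(2*I*pi/3) + exp(I*pi/3))*conj(exp(-I*pi/3)) + 1*(4 + 2*exp(-2*I*pi/3) + 3*exp(2*I*pi/3))*conj(exp(-2*I*pi/3)) + 1*(1)*conj(-1) + 1*(4 + 3*exp(-2*I*pi/3) + 2*exp(2*I*pi/3))*conj(exp(2*I*pi/3)) + 1*(exp(-2*I*pi/3) + exp(-I*pi/3) + exp(I*pi/3) + 2*exp(2*I*pi/3))*conj(exp(I*pi/3))]
      = (1/6)[(9) + (2*exp(-I*pi/3) + exp(2*I*pi/3)) + (2 + 3*exp(-2*I*pi/3) + 4*exp(2*I*pi/3)) + (-1) + (2 + 4*exp(-2*I*pi/3) + 3*exp(2*I*pi/3)) + (exp(-2*I*pi/3) + 2*exp(I*pi/3))] = 6/6 = 1
(Exp terms are combined using exp(i*s)*conj(exp(i*t)) = exp(i*(s-t)), and sums of them are collapsed using the identity that for every m > 1 the m distinct m-th roots of unity sum to 0, e.g. 1 + exp(2*I*pi/3) + exp(-2*I*pi/3) = 0.)
Dimension check: dim(rho) = sum (mult * dim) = 2*1 + 1*1 + 1*1 + 2*1 + 2*1 + 1*1 = 9 = chi_rho(e) = 9.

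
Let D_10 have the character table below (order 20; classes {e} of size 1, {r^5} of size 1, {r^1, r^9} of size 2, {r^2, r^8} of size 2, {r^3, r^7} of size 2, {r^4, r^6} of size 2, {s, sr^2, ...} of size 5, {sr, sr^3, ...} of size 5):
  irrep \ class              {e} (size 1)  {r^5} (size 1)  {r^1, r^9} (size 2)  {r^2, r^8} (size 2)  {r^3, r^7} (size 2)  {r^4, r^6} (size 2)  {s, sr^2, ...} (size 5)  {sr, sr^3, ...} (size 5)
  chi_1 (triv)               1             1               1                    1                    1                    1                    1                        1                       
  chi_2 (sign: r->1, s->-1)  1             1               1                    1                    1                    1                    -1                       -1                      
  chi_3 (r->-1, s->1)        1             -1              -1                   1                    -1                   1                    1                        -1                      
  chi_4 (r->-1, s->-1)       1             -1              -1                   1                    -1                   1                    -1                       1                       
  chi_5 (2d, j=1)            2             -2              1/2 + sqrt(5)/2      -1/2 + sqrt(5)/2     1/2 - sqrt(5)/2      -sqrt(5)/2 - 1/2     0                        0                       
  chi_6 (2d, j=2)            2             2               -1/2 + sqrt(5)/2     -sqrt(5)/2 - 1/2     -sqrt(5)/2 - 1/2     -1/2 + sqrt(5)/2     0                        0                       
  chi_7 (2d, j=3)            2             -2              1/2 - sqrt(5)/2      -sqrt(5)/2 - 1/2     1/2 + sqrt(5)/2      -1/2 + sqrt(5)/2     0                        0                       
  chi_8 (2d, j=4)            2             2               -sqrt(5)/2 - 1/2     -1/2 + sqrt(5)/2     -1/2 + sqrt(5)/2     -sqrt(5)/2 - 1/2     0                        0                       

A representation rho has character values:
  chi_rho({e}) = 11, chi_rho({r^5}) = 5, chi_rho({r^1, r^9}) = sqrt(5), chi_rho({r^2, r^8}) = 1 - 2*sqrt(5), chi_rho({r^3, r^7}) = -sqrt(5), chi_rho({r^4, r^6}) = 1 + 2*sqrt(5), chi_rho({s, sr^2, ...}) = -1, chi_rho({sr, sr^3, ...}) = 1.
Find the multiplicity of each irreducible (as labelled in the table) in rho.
Multiplicities: chi_1: 1, chi_2: 1, chi_3: 0, chi_4: 1, chi_5: 0, chi_6: 3, chi_7: 1, chi_8: 0.

Why: Use <chi_rho, chi> = (1/|G|) sum_C |C| * chi_rho(C) * conj(chi(C)) with |G| = 20 for each irreducible chi in the table:
  <chi_rho, chi_1> = (1/20)[1*(11)*conj(1) + 1*(5)*conj(1) + 2*(sqrt(5))*conj(1) + 2*(1 - 2*sqrt(5))*conj(1) + 2*(-sqrt(5))*conj(1) + 2*(1 + 2*sqrt(5))*conj(1) + 5*(-1)*conj(1) + 5*(1)*conj(1)]
      = (1/20)[(11) + (5) + (2*sqrt(5)) + (2 - 4*sqrt(5)) + (-2*sqrt(5)) + (2 + 4*sqrt(5)) + (-5) + (5)] = 20/20 = 1
  <chi_rho, chi_2> = (1/20)[1*(11)*conj(1) + 1*(5)*conj(1) + 2*(sqrt(5))*conj(1) + 2*(1 - 2*sqrt(5))*conj(1) + 2*(-sqrt(5))*conj(1) + 2*(1 + 2*sqrt(5))*conj(1) + 5*(-1)*conj(-1) + 5*(1)*conj(-1)]
      = (1/20)[(11) + (5) + (2*sqrt(5)) + (2 - 4*sqrt(5)) + (-2*sqrt(5)) + (2 + 4*sqrt(5)) + (5) + (-5)] = 20/20 = 1
  <chi_rho, chi_3> = (1/20)[1*(11)*conj(1) + 1*(5)*conj(-1) + 2*(sqrt(5))*conj(-1) + 2*(1 - 2*sqrt(5))*conj(1) + 2*(-sqrt(5))*conj(-1) + 2*(1 + 2*sqrt(5))*conj(1) + 5*(-1)*conj(1) + 5*(1)*conj(-1)]
      = (1/20)[(11) + (-5) + (-2*sqrt(5)) + (2 - 4*sqrt(5)) + (2*sqrt(5)) + (2 + 4*sqrt(5)) + (-5) + (-5)] = 0/20 = 0
  <chi_rho, chi_4> = (1/20)[1*(11)*conj(1) + 1*(5)*conj(-1) + 2*(sqrt(5))*conj(-1) + 2*(1 - 2*sqrt(5))*conj(1) + 2*(-sqrt(5))*conj(-1) + 2*(1 + 2*sqrt(5))*conj(1) + 5*(-1)*conj(-1) + 5*(1)*conj(1)]
      = (1/20)[(11) + (-5) + (-2*sqrt(5)) + (2 - 4*sqrt(5)) + (2*sqrt(5)) + (2 + 4*sqrt(5)) + (5) + (5)] = 20/20 = 1
  <chi_rho, chi_5> = (1/20)[1*(11)*conj(2) + 1*(5)*conj(-2) + 2*(sqrt(5))*conj(1/2 + sqrt(5)/2) + 2*(1 - 2*sqrt(5))*conj(-1/2 + sqrt(5)/2) + 2*(-sqrt(5))*conj(1/2 - sqrt(5)/2) + 2*(1 + 2*sqrt(5))*conj(-sqrt(5)/2 - 1/2) + 5*(-1)*conj(0) + 5*(1)*conj(0)]
      = (1/20)[(22) + (-10) + (sqrt(5) + 5) + (-11 + 3*sqrt(5)) + (5 - sqrt(5)) + (-11 - 3*sqrt(5)) + (0) + (0)] = 0/20 = 0
  <chi_rho, chi_6> = (1/20)[1*(11)*conj(2) + 1*(5)*conj(2) + 2*(sqrt(5))*conj(-1/2 + sqrt(5)/2) + 2*(1 - 2*sqrt(5))*conj(-sqrt(5)/2 - 1/2) + 2*(-sqrt(5))*conj(-sqrt(5)/2 - 1/2) + 2*(1 + 2*sqrt(5))*conj(-1/2 + sqrt(5)/2) + 5*(-1)*conj(0) + 5*(1)*conj(0)]
      = (1/20)[(22) + (10) + (5 - sqrt(5)) + (sqrt(5) + 9) + (sqrt(5) + 5) + (9 - sqrt(5)) + (0) + (0)] = 60/20 = 3
  <chi_rho, chi_7> = (1/20)[1*(11)*conj(2) + 1*(5)*conj(-2) + 2*(sqrt(5))*conj(1/2 - sqrt(5)/2) + 2*(1 - 2*sqrt(5))*conj(-sqrt(5)/2 - 1/2) + 2*(-sqrt(5))*conj(1/2 + sqrt(5)/2) + 2*(1 + 2*sqrt(5))*conj(-1/2 + sqrt(5)/2) + 5*(-1)*conj(0) + 5*(1)*conj(0)]
      = (1/20)[(22) + (-10) + (-5 + sqrt(5)) + (sqrt(5) + 9) + (-5 - sqrt(5)) + (9 - sqrt(5)) + (0) + (0)] = 20/20 = 1
  <chi_rho, chi_8> = (1/20)[1*(11)*conj(2) + 1*(5)*conj(2) + 2*(sqrt(5))*conj(-sqrt(5)/2 - 1/2) + 2*(1 - 2*sqrt(5))*conj(-1/2 + sqrt(5)/2) + 2*(-sqrt(5))*conj(-1/2 + sqrt(5)/2) + 2*(1 + 2*sqrt(5))*conj(-sqrt(5)/2 - 1/2) + 5*(-1)*conj(0) + 5*(1)*conj(0)]
      = (1/20)[(22) + (10) + (-5 - sqrt(5)) + (-11 + 3*sqrt(5)) + (-5 + sqrt(5)) + (-11 - 3*sqrt(5)) + (0) + (0)] = 0/20 = 0
Dimension check: dim(rho) = sum (mult * dim) = 1*1 + 1*1 + 0*1 + 1*1 + 0*2 + 3*2 + 1*2 + 0*2 = 11 = chi_rho(e) = 11.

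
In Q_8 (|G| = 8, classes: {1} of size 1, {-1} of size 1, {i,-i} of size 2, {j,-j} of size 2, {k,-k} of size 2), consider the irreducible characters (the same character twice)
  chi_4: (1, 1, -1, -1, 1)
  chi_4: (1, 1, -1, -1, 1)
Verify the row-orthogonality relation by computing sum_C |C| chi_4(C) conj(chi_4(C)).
Sum = 8 = |G| = 8; so <chi_4, chi_4> = 1 (norm-1 confirms irreducibility).

Argument: Compute term by term over conjugacy classes (|C| * chi_4(C) * conj(chi_4(C))):
  1*(1)*conj(1) + 1*(1)*conj(1) + 2*(-1)*conj(-1) + 2*(-1)*conj(-1) + 2*(1)*conj(1)
  = (1) + (1) + (2) + (2) + (2)
  = 8.
Dividing by |G| = 8 gives 8/8 = 1, matching the row-orthogonality relation <chi_4, chi_4> = [chi_4 = chi_4].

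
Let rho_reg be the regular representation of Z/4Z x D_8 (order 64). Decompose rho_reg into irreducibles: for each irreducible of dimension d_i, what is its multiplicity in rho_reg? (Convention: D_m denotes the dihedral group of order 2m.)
Each irreducible V_i of dimension d_i appears with multiplicity d_i, i.e. rho_reg = (direct sum over all irreducibles V_i) d_i V_i. The irreducible dimensions for Z/4Z x D_8 are 1, 1, 1, 1, 1, 1, 1, 1, 1, 1, 1, 1, 1, 1, 1, 1, 2, 2, 2, 2, 2, 2, 2, 2, 2, 2, 2, 2: 16 irreducibles of dimension 1, each with multiplicity 1; 12 irreducibles of dimension 2, each with multiplicity 2. Total dimension 16*1*1 + 12*2*2 = 64 = |G|.

Reasoning: General theorem: in the regular representation of a finite group G, each irreducible appears with multiplicity equal to its dimension. Check: dim(rho_reg) = sum d_i^2 = 1 + 1 + 1 + 1 + 1 + 1 + 1 + 1 + 1 + 1 + 1 + 1 + 1 + 1 + 1 + 1 + 4 + 4 + 4 + 4 + 4 + 4 + 4 + 4 + 4 + 4 + 4 + 4 = 64 = |G|.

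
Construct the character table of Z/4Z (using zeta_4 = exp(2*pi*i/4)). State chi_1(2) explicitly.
Character table of Z/4Z (irreps indexed chi_0,...,chi_3 with chi_k(m) = zeta_4^(k*m), zeta_4 = exp(2*pi*i/4)):
  irrep \ class  {0} (size 1)  {1} (size 1)  {2} (size 1)  {3} (size 1)
  chi_0          1             1             1             1           
  chi_1          1             I             -1            -I          
  chi_2          1             -1            1             -1          
  chi_3          1             -I            -1            I           

Spot check: chi_1(2) = zeta_4^(1*2) = zeta_4^2 = -1.

Justification: Z/4Z is abelian, so all 4 irreducible complex representations are 1-dimensional. They are given by chi_k(m) = zeta_4^(k*m) for k = 0,...,3. Row orthogonality: sum_m chi_k(m) conj(chi_l(m)) = 4 * [k = l].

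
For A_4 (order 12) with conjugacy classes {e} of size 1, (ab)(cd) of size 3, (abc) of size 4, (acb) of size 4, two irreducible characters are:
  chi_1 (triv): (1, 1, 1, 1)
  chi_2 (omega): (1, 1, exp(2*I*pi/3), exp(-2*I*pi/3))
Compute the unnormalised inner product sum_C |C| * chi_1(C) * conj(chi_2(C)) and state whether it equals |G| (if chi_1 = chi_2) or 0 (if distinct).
Sum = 0; so <chi_1, chi_2> = 0 (distinct irreducibles are orthogonal).

Argument: Compute term by term over conjugacy classes (|C| * chi_1(C) * conj(chi_2(C))):
  1*(1)*conj(1) + 3*(1)*conj(1) + 4*(1)*conj(exp(2*I*pi/3)) + 4*(1)*conj(exp(-2*I*pi/3))
  = (1) + (3) + (4*exp(-2*I*pi/3)) + (4*exp(2*I*pi/3))
  = 0.
(Exp terms are combined using exp(i*s)*conj(exp(i*t)) = exp(i*(s-t)), and sums of them are collapsed using the identity that for every m > 1 the m distinct m-th roots of unity sum to 0, e.g. 1 + exp(2*I*pi/3) + exp(-2*I*pi/3) = 0.)
Dividing by |G| = 12 gives 0/12 = 0, matching the row-orthogonality relation <chi_1, chi_2> = [chi_1 = chi_2].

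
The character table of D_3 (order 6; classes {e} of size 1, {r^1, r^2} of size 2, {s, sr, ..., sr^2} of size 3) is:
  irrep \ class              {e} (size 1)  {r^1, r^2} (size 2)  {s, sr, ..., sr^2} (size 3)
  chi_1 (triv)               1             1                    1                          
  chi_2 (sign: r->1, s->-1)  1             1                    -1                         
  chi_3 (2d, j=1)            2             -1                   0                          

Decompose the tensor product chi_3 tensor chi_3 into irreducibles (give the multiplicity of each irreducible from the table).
chi_3 tensor chi_3 = chi_1 + chi_2 + chi_3 (all other irreducibles have multiplicity 0).

Reasoning: The character of a tensor product is the pointwise product (chi_3 * chi_3)(C) = chi_3(C) * chi_3(C):
  {e}: (2)*(2), {r^1, r^2}: (-1)*(-1), {s, sr, ..., sr^2}: (0)*(0)
so (chi_3 * chi_3) takes values
  {e} -> 4, {r^1, r^2} -> 1, {s, sr, ..., sr^2} -> 0.
Now take the inner product of this character with each irreducible chi from the table, <chi_3*chi_3, chi> = (1/6) sum_C |C| (chi_3*chi_3)(C) conj(chi(C)):
  <chi_3*chi_3, chi_1> = (1/6)[1*(4)*conj(1) + 2*(1)*conj(1) + 3*(0)*conj(1)]
      = (1/6)[(4) + (2) + (0)] = 6/6 = 1
  <chi_3*chi_3, chi_2> = (1/6)[1*(4)*conj(1) + 2*(1)*conj(1) + 3*(0)*conj(-1)]
      = (1/6)[(4) + (2) + (0)] = 6/6 = 1
  <chi_3*chi_3, chi_3> = (1/6)[1*(4)*conj(2) + 2*(1)*conj(-1) + 3*(0)*conj(0)]
      = (1/6)[(8) + (-2) + (0)] = 6/6 = 1
Hence the multiplicities are chi_1: 1, chi_2: 1, chi_3: 1. Dimension check: dim(chi_3)*dim(chi_3) = 2*2 = 4 and sum (mult * dim) = 1*1 + 1*1 + 1*2 = 4.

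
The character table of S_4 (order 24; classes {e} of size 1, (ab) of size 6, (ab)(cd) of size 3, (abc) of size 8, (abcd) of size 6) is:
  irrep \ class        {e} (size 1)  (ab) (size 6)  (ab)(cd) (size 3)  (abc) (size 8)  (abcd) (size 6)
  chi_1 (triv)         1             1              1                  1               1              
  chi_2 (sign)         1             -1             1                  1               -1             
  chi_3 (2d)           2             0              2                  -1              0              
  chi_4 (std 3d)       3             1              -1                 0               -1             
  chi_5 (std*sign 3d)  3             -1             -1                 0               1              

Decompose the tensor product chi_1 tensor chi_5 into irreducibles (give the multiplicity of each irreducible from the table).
chi_1 tensor chi_5 = chi_5 (all other irreducibles have multiplicity 0).

The character of a tensor product is the pointwise product (chi_1 * chi_5)(C) = chi_1(C) * chi_5(C):
  {e}: (1)*(3), (ab): (1)*(-1), (ab)(cd): (1)*(-1), (abc): (1)*(0), (abcd): (1)*(1)
so (chi_1 * chi_5) takes values
  {e} -> 3, (ab) -> -1, (ab)(cd) -> -1, (abc) -> 0, (abcd) -> 1.
Now take the inner product of this character with each irreducible chi from the table, <chi_1*chi_5, chi> = (1/24) sum_C |C| (chi_1*chi_5)(C) conj(chi(C)):
  <chi_1*chi_5, chi_1> = (1/24)[1*(3)*conj(1) + 6*(-1)*conj(1) + 3*(-1)*conj(1) + 8*(0)*conj(1) + 6*(1)*conj(1)]
      = (1/24)[(3) + (-6) + (-3) + (0) + (6)] = 0/24 = 0
  <chi_1*chi_5, chi_2> = (1/24)[1*(3)*conj(1) + 6*(-1)*conj(-1) + 3*(-1)*conj(1) + 8*(0)*conj(1) + 6*(1)*conj(-1)]
      = (1/24)[(3) + (6) + (-3) + (0) + (-6)] = 0/24 = 0
  <chi_1*chi_5, chi_3> = (1/24)[1*(3)*conj(2) + 6*(-1)*conj(0) + 3*(-1)*conj(2) + 8*(0)*conj(-1) + 6*(1)*conj(0)]
      = (1/24)[(6) + (0) + (-6) + (0) + (0)] = 0/24 = 0
  <chi_1*chi_5, chi_4> = (1/24)[1*(3)*conj(3) + 6*(-1)*conj(1) + 3*(-1)*conj(-1) + 8*(0)*conj(0) + 6*(1)*conj(-1)]
      = (1/24)[(9) + (-6) + (3) + (0) + (-6)] = 0/24 = 0
  <chi_1*chi_5, chi_5> = (1/24)[1*(3)*conj(3) + 6*(-1)*conj(-1) + 3*(-1)*conj(-1) + 8*(0)*conj(0) + 6*(1)*conj(1)]
      = (1/24)[(9) + (6) + (3) + (0) + (6)] = 24/24 = 1
Hence the multiplicities are chi_5: 1. Dimension check: dim(chi_1)*dim(chi_5) = 1*3 = 3 and sum (mult * dim) = 1*3 = 3.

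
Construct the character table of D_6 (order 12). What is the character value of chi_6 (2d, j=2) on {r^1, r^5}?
Conjugacy classes: {e} of size 1, {r^3} of size 1, {r^1, r^5} of size 2, {r^2, r^4} of size 2, {s, sr^2, ...} of size 3, {sr, sr^3, ...} of size 3.
Character table:
  irrep \ class              {e} (size 1)  {r^3} (size 1)  {r^1, r^5} (size 2)  {r^2, r^4} (size 2)  {s, sr^2, ...} (size 3)  {sr, sr^3, ...} (size 3)
  chi_1 (triv)               1             1               1                    1                    1                        1                       
  chi_2 (sign: r->1, s->-1)  1             1               1                    1                    -1                       -1                      
  chi_3 (r->-1, s->1)        1             -1              -1                   1                    1                        -1                      
  chi_4 (r->-1, s->-1)       1             -1              -1                   1                    -1                       1                       
  chi_5 (2d, j=1)            2             -2              1                    -1                   0                        0                       
  chi_6 (2d, j=2)            2             2               -1                   -1                   0                        0                       

Spot check: chi_6 (2d, j=2) on {r^1, r^5} = -1.

Solution. D_6 has order 2*6 = 12 with 6 conjugacy classes, hence 6 irreducibles. Sum of squared dims 1 + 1 + 1 + 1 + 4 + 4 = 12 = |G|. Linear characters come from the abelianisation; the 2-dimensional irreps have character r^k -> 2*cos(2*pi*j*k/6), reflections -> 0.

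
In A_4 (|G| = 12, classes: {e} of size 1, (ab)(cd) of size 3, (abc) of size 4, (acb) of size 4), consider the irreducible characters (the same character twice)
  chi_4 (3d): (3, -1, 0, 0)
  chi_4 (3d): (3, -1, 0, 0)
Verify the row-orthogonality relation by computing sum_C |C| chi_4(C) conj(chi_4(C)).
Sum = 12 = |G| = 12; so <chi_4, chi_4> = 1 (norm-1 confirms irreducibility).

Justification: Compute term by term over conjugacy classes (|C| * chi_4(C) * conj(chi_4(C))):
  1*(3)*conj(3) + 3*(-1)*conj(-1) + 4*(0)*conj(0) + 4*(0)*conj(0)
  = (9) + (3) + (0) + (0)
  = 12.
(Exp terms are combined using exp(i*s)*conj(exp(i*t)) = exp(i*(s-t)), and sums of them are collapsed using the identity that for every m > 1 the m distinct m-th roots of unity sum to 0, e.g. 1 + exp(2*I*pi/3) + exp(-2*I*pi/3) = 0.)
Dividing by |G| = 12 gives 12/12 = 1, matching the row-orthogonality relation <chi_4, chi_4> = [chi_4 = chi_4].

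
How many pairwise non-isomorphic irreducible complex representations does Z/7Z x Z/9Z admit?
63

Details: The number of irreducible complex representations of a finite group equals its number of conjugacy classes. Z/7Z x Z/9Z is abelian of order 63, so every element is its own conjugacy class: 63 classes, so Z/7Z x Z/9Z (order 63) has exactly 63 irreducible complex representations.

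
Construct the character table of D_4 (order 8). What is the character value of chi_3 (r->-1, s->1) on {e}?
Conjugacy classes: {e} of size 1, {r^2} of size 1, {r^1, r^3} of size 2, {s, sr^2, ...} of size 2, {sr, sr^3, ...} of size 2.
Character table:
  irrep \ class              {e} (size 1)  {r^2} (size 1)  {r^1, r^3} (size 2)  {s, sr^2, ...} (size 2)  {sr, sr^3, ...} (size 2)
  chi_1 (triv)               1             1               1                    1                        1                       
  chi_2 (sign: r->1, s->-1)  1             1               1                    -1                       -1                      
  chi_3 (r->-1, s->1)        1             1               -1                   1                        -1                      
  chi_4 (r->-1, s->-1)       1             1               -1                   -1                       1                       
  chi_5 (2d, j=1)            2             -2              0                    0                        0                       

Spot check: chi_3 (r->-1, s->1) on {e} = 1.

Solution. D_4 has order 2*4 = 8 with 5 conjugacy classes, hence 5 irreducibles. Sum of squared dims 1 + 1 + 1 + 1 + 4 = 8 = |G|. Linear characters come from the abelianisation; the 2-dimensional irreps have character r^k -> 2*cos(2*pi*j*k/4), reflections -> 0.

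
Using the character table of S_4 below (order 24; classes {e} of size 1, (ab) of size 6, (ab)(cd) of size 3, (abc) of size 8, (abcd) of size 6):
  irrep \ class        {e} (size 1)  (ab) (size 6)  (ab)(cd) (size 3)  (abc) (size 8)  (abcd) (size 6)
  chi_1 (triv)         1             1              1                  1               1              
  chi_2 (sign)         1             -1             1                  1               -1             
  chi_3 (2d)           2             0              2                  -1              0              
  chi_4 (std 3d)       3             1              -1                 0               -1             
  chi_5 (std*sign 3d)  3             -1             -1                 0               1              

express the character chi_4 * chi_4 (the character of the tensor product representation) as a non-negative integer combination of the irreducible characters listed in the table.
chi_4 tensor chi_4 = chi_1 + chi_3 + chi_4 + chi_5 (all other irreducibles have multiplicity 0).

Explanation: The character of a tensor product is the pointwise product (chi_4 * chi_4)(C) = chi_4(C) * chi_4(C):
  {e}: (3)*(3), (ab): (1)*(1), (ab)(cd): (-1)*(-1), (abc): (0)*(0), (abcd): (-1)*(-1)
so (chi_4 * chi_4) takes values
  {e} -> 9, (ab) -> 1, (ab)(cd) -> 1, (abc) -> 0, (abcd) -> 1.
Now take the inner product of this character with each irreducible chi from the table, <chi_4*chi_4, chi> = (1/24) sum_C |C| (chi_4*chi_4)(C) conj(chi(C)):
  <chi_4*chi_4, chi_1> = (1/24)[1*(9)*conj(1) + 6*(1)*conj(1) + 3*(1)*conj(1) + 8*(0)*conj(1) + 6*(1)*conj(1)]
      = (1/24)[(9) + (6) + (3) + (0) + (6)] = 24/24 = 1
  <chi_4*chi_4, chi_2> = (1/24)[1*(9)*conj(1) + 6*(1)*conj(-1) + 3*(1)*conj(1) + 8*(0)*conj(1) + 6*(1)*conj(-1)]
      = (1/24)[(9) + (-6) + (3) + (0) + (-6)] = 0/24 = 0
  <chi_4*chi_4, chi_3> = (1/24)[1*(9)*conj(2) + 6*(1)*conj(0) + 3*(1)*conj(2) + 8*(0)*conj(-1) + 6*(1)*conj(0)]
      = (1/24)[(18) + (0) + (6) + (0) + (0)] = 24/24 = 1
  <chi_4*chi_4, chi_4> = (1/24)[1*(9)*conj(3) + 6*(1)*conj(1) + 3*(1)*conj(-1) + 8*(0)*conj(0) + 6*(1)*conj(-1)]
      = (1/24)[(27) + (6) + (-3) + (0) + (-6)] = 24/24 = 1
  <chi_4*chi_4, chi_5> = (1/24)[1*(9)*conj(3) + 6*(1)*conj(-1) + 3*(1)*conj(-1) + 8*(0)*conj(0) + 6*(1)*conj(1)]
      = (1/24)[(27) + (-6) + (-3) + (0) + (6)] = 24/24 = 1
Hence the multiplicities are chi_1: 1, chi_3: 1, chi_4: 1, chi_5: 1. Dimension check: dim(chi_4)*dim(chi_4) = 3*3 = 9 and sum (mult * dim) = 1*1 + 1*2 + 1*3 + 1*3 = 9.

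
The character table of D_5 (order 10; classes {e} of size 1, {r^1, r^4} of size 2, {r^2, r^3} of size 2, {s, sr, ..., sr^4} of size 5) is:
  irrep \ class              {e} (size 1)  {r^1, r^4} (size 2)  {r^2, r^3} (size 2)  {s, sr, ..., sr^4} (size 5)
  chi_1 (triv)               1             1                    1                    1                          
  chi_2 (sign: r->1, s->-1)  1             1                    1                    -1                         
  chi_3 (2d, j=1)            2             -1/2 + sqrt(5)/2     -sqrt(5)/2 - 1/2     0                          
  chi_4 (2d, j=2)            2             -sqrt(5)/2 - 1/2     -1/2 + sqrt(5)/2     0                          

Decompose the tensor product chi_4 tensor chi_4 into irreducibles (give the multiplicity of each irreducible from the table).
chi_4 tensor chi_4 = chi_1 + chi_2 + chi_3 (all other irreducibles have multiplicity 0).

Details: The character of a tensor product is the pointwise product (chi_4 * chi_4)(C) = chi_4(C) * chi_4(C):
  {e}: (2)*(2), {r^1, r^4}: (-sqrt(5)/2 - 1/2)*(-sqrt(5)/2 - 1/2), {r^2, r^3}: (-1/2 + sqrt(5)/2)*(-1/2 + sqrt(5)/2), {s, sr, ..., sr^4}: (0)*(0)
so (chi_4 * chi_4) takes values
  {e} -> 4, {r^1, r^4} -> sqrt(5)/2 + 3/2, {r^2, r^3} -> 3/2 - sqrt(5)/2, {s, sr, ..., sr^4} -> 0.
Now take the inner product of this character with each irreducible chi from the table, <chi_4*chi_4, chi> = (1/10) sum_C |C| (chi_4*chi_4)(C) conj(chi(C)):
  <chi_4*chi_4, chi_1> = (1/10)[1*(4)*conj(1) + 2*(sqrt(5)/2 + 3/2)*conj(1) + 2*(3/2 - sqrt(5)/2)*conj(1) + 5*(0)*conj(1)]
      = (1/10)[(4) + (sqrt(5) + 3) + (3 - sqrt(5)) + (0)] = 10/10 = 1
  <chi_4*chi_4, chi_2> = (1/10)[1*(4)*conj(1) + 2*(sqrt(5)/2 + 3/2)*conj(1) + 2*(3/2 - sqrt(5)/2)*conj(1) + 5*(0)*conj(-1)]
      = (1/10)[(4) + (sqrt(5) + 3) + (3 - sqrt(5)) + (0)] = 10/10 = 1
  <chi_4*chi_4, chi_3> = (1/10)[1*(4)*conj(2) + 2*(sqrt(5)/2 + 3/2)*conj(-1/2 + sqrt(5)/2) + 2*(3/2 - sqrt(5)/2)*conj(-sqrt(5)/2 - 1/2) + 5*(0)*conj(0)]
      = (1/10)[(8) + (1 + sqrt(5)) + (1 - sqrt(5)) + (0)] = 10/10 = 1
  <chi_4*chi_4, chi_4> = (1/10)[1*(4)*conj(2) + 2*(sqrt(5)/2 + 3/2)*conj(-sqrt(5)/2 - 1/2) + 2*(3/2 - sqrt(5)/2)*conj(-1/2 + sqrt(5)/2) + 5*(0)*conj(0)]
      = (1/10)[(8) + (-2*sqrt(5) - 4) + (-4 + 2*sqrt(5)) + (0)] = 0/10 = 0
Hence the multiplicities are chi_1: 1, chi_2: 1, chi_3: 1. Dimension check: dim(chi_4)*dim(chi_4) = 2*2 = 4 and sum (mult * dim) = 1*1 + 1*1 + 1*2 = 4.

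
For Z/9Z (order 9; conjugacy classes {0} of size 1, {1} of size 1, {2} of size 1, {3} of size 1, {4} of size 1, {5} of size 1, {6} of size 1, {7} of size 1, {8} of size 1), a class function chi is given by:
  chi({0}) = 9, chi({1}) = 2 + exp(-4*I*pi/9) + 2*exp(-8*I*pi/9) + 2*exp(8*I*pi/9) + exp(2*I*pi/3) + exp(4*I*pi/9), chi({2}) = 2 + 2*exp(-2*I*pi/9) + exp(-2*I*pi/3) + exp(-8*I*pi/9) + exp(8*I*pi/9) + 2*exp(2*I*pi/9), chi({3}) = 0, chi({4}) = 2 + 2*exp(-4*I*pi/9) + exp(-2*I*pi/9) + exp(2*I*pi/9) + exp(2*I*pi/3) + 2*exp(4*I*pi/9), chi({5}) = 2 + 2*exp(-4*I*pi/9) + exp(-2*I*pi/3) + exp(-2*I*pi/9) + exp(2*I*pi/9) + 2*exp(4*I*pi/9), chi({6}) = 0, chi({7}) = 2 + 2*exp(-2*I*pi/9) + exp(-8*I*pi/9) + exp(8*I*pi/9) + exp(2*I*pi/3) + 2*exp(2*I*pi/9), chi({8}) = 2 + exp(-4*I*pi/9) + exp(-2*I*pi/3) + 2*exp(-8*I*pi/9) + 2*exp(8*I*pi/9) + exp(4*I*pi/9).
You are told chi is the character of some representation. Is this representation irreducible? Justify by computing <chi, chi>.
Not irreducible (reducible): <chi, chi> = 15 > 1.

<chi, chi> = (1/|G|) sum_C |C| * |chi(C)|^2 = (1/9)[1*|9|^2 + 1*|2 + exp(-4*I*pi/9) + 2*exp(-8*I*pi/9) + 2*exp(8*I*pi/9) + exp(2*I*pi/3) + exp(4*I*pi/9)|^2 + 1*|2 + 2*exp(-2*I*pi/9) + exp(-2*I*pi/3) + exp(-8*I*pi/9) + exp(8*I*pi/9) + 2*exp(2*I*pi/9)|^2 + 1*|0|^2 + 1*|2 + 2*exp(-4*I*pi/9) + exp(-2*I*pi/9) + exp(2*I*pi/9) + exp(2*I*pi/3) + 2*exp(4*I*pi/9)|^2 + 1*|2 + 2*exp(-4*I*pi/9) + exp(-2*I*pi/3) + exp(-2*I*pi/9) + exp(2*I*pi/9) + 2*exp(4*I*pi/9)|^2 + 1*|0|^2 + 1*|2 + 2*exp(-2*I*pi/9) + exp(-8*I*pi/9) + exp(8*I*pi/9) + exp(2*I*pi/3) + 2*exp(2*I*pi/9)|^2 + 1*|2 + exp(-4*I*pi/9) + exp(-2*I*pi/3) + 2*exp(-8*I*pi/9) + 2*exp(8*I*pi/9) + exp(4*I*pi/9)|^2]
  = (1/9)[(81) + (15 + 10*exp(-4*I*pi/9) + 6*exp(-2*I*pi/3) + 7*exp(-2*I*pi/9) + 10*exp(-8*I*pi/9) + 10*exp(8*I*pi/9) + 7*exp(2*I*pi/9) + 6*exp(2*I*pi/3) + 10*exp(4*I*pi/9)) + (15 + 7*exp(-4*I*pi/9) + 10*exp(-2*I*pi/9) + 6*exp(-2*I*pi/3) + 10*exp(-8*I*pi/9) + 10*exp(8*I*pi/9) + 6*exp(2*I*pi/3) + 10*exp(2*I*pi/9) + 7*exp(4*I*pi/9)) + (0) + (15 + 10*exp(-4*I*pi/9) + 10*exp(-2*I*pi/9) + 6*exp(-2*I*pi/3) + 7*exp(-8*I*pi/9) + 7*exp(8*I*pi/9) + 6*exp(2*I*pi/3) + 10*exp(2*I*pi/9) + 10*exp(4*I*pi/9)) + (15 + 10*exp(-4*I*pi/9) + 10*exp(-2*I*pi/9) + 6*exp(-2*I*pi/3) + 7*exp(-8*I*pi/9) + 7*exp(8*I*pi/9) + 6*exp(2*I*pi/3) + 10*exp(2*I*pi/9) + 10*exp(4*I*pi/9)) + (0) + (15 + 7*exp(-4*I*pi/9) + 10*exp(-2*I*pi/9) + 6*exp(-2*I*pi/3) + 10*exp(-8*I*pi/9) + 10*exp(8*I*pi/9) + 6*exp(2*I*pi/3) + 10*exp(2*I*pi/9) + 7*exp(4*I*pi/9)) + (15 + 10*exp(-4*I*pi/9) + 6*exp(-2*I*pi/3) + 7*exp(-2*I*pi/9) + 10*exp(-8*I*pi/9) + 10*exp(8*I*pi/9) + 7*exp(2*I*pi/9) + 6*exp(2*I*pi/3) + 10*exp(4*I*pi/9))] = 135/9 = 15.
(Exp terms are combined using exp(i*s)*conj(exp(i*t)) = exp(i*(s-t)), and sums of them are collapsed using the identity that for every m > 1 the m distinct m-th roots of unity sum to 0, e.g. 1 + exp(2*I*pi/3) + exp(-2*I*pi/3) = 0.)
A character is irreducible iff <chi, chi> = 1, so this representation is reducible.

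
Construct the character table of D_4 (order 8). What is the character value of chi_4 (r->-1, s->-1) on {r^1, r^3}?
Conjugacy classes: {e} of size 1, {r^2} of size 1, {r^1, r^3} of size 2, {s, sr^2, ...} of size 2, {sr, sr^3, ...} of size 2.
Character table:
  irrep \ class              {e} (size 1)  {r^2} (size 1)  {r^1, r^3} (size 2)  {s, sr^2, ...} (size 2)  {sr, sr^3, ...} (size 2)
  chi_1 (triv)               1             1               1                    1                        1                       
  chi_2 (sign: r->1, s->-1)  1             1               1                    -1                       -1                      
  chi_3 (r->-1, s->1)        1             1               -1                   1                        -1                      
  chi_4 (r->-1, s->-1)       1             1               -1                   -1                       1                       
  chi_5 (2d, j=1)            2             -2              0                    0                        0                       

Spot check: chi_4 (r->-1, s->-1) on {r^1, r^3} = -1.

Working: D_4 has order 2*4 = 8 with 5 conjugacy classes, hence 5 irreducibles. Sum of squared dims 1 + 1 + 1 + 1 + 4 = 8 = |G|. Linear characters come from the abelianisation; the 2-dimensional irreps have character r^k -> 2*cos(2*pi*j*k/4), reflections -> 0.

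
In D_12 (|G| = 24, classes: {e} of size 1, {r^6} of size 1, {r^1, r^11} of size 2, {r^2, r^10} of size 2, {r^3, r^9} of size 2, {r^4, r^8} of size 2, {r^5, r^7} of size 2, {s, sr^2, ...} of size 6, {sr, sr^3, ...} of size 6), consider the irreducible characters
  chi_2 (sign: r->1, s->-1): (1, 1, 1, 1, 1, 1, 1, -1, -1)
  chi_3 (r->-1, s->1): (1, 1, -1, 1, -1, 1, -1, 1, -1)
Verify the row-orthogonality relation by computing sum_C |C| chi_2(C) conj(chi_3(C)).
Sum = 0; so <chi_2, chi_3> = 0 (distinct irreducibles are orthogonal).

Derivation: Compute term by term over conjugacy classes (|C| * chi_2(C) * conj(chi_3(C))):
  1*(1)*conj(1) + 1*(1)*conj(1) + 2*(1)*conj(-1) + 2*(1)*conj(1) + 2*(1)*conj(-1) + 2*(1)*conj(1) + 2*(1)*conj(-1) + 6*(-1)*conj(1) + 6*(-1)*conj(-1)
  = (1) + (1) + (-2) + (2) + (-2) + (2) + (-2) + (-6) + (6)
  = 0.
Dividing by |G| = 24 gives 0/24 = 0, matching the row-orthogonality relation <chi_2, chi_3> = [chi_2 = chi_3].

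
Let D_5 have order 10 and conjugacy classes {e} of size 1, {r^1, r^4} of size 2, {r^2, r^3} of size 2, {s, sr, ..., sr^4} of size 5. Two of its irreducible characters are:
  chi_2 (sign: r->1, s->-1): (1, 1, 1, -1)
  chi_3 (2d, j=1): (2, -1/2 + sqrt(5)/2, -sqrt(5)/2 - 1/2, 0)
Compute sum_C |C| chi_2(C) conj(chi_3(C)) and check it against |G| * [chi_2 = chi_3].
Sum = 0; so <chi_2, chi_3> = 0 (distinct irreducibles are orthogonal).

Details: Compute term by term over conjugacy classes (|C| * chi_2(C) * conj(chi_3(C))):
  1*(1)*conj(2) + 2*(1)*conj(-1/2 + sqrt(5)/2) + 2*(1)*conj(-sqrt(5)/2 - 1/2) + 5*(-1)*conj(0)
  = (2) + (-1 + sqrt(5)) + (-sqrt(5) - 1) + (0)
  = 0.
Dividing by |G| = 10 gives 0/10 = 0, matching the row-orthogonality relation <chi_2, chi_3> = [chi_2 = chi_3].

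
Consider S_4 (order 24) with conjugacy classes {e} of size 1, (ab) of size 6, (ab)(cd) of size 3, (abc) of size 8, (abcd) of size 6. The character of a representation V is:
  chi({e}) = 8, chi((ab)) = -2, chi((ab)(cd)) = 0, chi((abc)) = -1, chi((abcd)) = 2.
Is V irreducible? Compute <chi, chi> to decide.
Not irreducible (reducible): <chi, chi> = 5 > 1.

Justification: <chi, chi> = (1/|G|) sum_C |C| * |chi(C)|^2 = (1/24)[1*|8|^2 + 6*|-2|^2 + 3*|0|^2 + 8*|-1|^2 + 6*|2|^2]
  = (1/24)[(64) + (24) + (0) + (8) + (24)] = 120/24 = 5.
A character is irreducible iff <chi, chi> = 1, so this representation is reducible.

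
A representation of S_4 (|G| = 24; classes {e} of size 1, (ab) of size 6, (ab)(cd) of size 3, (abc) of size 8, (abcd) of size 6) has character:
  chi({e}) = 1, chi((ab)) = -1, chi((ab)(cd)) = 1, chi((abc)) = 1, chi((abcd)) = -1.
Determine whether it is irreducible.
Irreducible: <chi, chi> = 1.

<chi, chi> = (1/|G|) sum_C |C| * |chi(C)|^2 = (1/24)[1*|1|^2 + 6*|-1|^2 + 3*|1|^2 + 8*|1|^2 + 6*|-1|^2]
  = (1/24)[(1) + (6) + (3) + (8) + (6)] = 24/24 = 1.
A character is irreducible iff <chi, chi> = 1, so this representation is irreducible.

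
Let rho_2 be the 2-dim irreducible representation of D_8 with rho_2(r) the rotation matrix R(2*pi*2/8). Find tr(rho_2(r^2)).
chi_{rho_2}(r^2) = 2*cos(2*pi*2*2/8) = -2

Why: rho_2(r^2) is rotation by angle 2*pi*2*2/8, whose trace is 2*cos(2*pi*2*2/8) = -2.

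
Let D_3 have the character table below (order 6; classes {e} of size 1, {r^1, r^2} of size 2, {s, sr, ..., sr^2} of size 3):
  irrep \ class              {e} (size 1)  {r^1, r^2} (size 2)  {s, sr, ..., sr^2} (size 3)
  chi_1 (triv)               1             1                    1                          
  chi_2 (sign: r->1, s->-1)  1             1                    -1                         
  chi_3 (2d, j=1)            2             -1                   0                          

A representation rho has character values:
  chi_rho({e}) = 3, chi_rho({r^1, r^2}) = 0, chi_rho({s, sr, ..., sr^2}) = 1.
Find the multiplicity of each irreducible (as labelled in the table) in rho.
Multiplicities: chi_1: 1, chi_2: 0, chi_3: 1.

Details: Use <chi_rho, chi> = (1/|G|) sum_C |C| * chi_rho(C) * conj(chi(C)) with |G| = 6 for each irreducible chi in the table:
  <chi_rho, chi_1> = (1/6)[1*(3)*conj(1) + 2*(0)*conj(1) + 3*(1)*conj(1)]
      = (1/6)[(3) + (0) + (3)] = 6/6 = 1
  <chi_rho, chi_2> = (1/6)[1*(3)*conj(1) + 2*(0)*conj(1) + 3*(1)*conj(-1)]
      = (1/6)[(3) + (0) + (-3)] = 0/6 = 0
  <chi_rho, chi_3> = (1/6)[1*(3)*conj(2) + 2*(0)*conj(-1) + 3*(1)*conj(0)]
      = (1/6)[(6) + (0) + (0)] = 6/6 = 1
Dimension check: dim(rho) = sum (mult * dim) = 1*1 + 0*1 + 1*2 = 3 = chi_rho(e) = 3.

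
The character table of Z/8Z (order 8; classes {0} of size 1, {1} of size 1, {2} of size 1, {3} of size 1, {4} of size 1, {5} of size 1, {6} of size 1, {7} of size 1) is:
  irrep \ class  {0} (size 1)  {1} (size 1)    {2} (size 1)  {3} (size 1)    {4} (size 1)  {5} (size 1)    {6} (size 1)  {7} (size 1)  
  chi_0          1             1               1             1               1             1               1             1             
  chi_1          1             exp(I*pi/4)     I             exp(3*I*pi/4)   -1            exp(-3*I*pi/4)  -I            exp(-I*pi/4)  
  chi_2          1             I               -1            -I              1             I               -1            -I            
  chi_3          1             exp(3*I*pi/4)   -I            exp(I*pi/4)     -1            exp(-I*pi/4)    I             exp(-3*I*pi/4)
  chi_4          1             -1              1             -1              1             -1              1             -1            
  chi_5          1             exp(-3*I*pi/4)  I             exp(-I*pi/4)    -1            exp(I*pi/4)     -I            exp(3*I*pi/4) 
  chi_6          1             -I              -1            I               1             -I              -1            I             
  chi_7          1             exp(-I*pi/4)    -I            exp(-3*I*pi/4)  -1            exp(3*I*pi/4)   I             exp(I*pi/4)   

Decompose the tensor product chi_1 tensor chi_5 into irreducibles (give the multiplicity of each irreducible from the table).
chi_1 tensor chi_5 = chi_6 (all other irreducibles have multiplicity 0).

Argument: The character of a tensor product is the pointwise product (chi_1 * chi_5)(C) = chi_1(C) * chi_5(C):
  {0}: (1)*(1), {1}: (exp(I*pi/4))*(exp(-3*I*pi/4)), {2}: (I)*(I), {3}: (exp(3*I*pi/4))*(exp(-I*pi/4)), {4}: (-1)*(-1), {5}: (exp(-3*I*pi/4))*(exp(I*pi/4)), {6}: (-I)*(-I), {7}: (exp(-I*pi/4))*(exp(3*I*pi/4))
so (chi_1 * chi_5) takes values
  {0} -> 1, {1} -> -I, {2} -> -1, {3} -> I, {4} -> 1, {5} -> -I, {6} -> -1, {7} -> I.
Now take the inner product of this character with each irreducible chi from the table, <chi_1*chi_5, chi> = (1/8) sum_C |C| (chi_1*chi_5)(C) conj(chi(C)):
  <chi_1*chi_5, chi_0> = (1/8)[1*(1)*conj(1) + 1*(-I)*conj(1) + 1*(-1)*conj(1) + 1*(I)*conj(1) + 1*(1)*conj(1) + 1*(-I)*conj(1) + 1*(-1)*conj(1) + 1*(I)*conj(1)]
      = (1/8)[(1) + (-I) + (-1) + (I) + (1) + (-I) + (-1) + (I)] = 0/8 = 0
  <chi_1*chi_5, chi_1> = (1/8)[1*(1)*conj(1) + 1*(-I)*conj(exp(I*pi/4)) + 1*(-1)*conj(I) + 1*(I)*conj(exp(3*I*pi/4)) + 1*(1)*conj(-1) + 1*(-I)*conj(exp(-3*I*pi/4)) + 1*(-1)*conj(-I) + 1*(I)*conj(exp(-I*pi/4))]
      = (1/8)[(1) + (-exp(I*pi/4)) + (I) + (exp(-I*pi/4)) + (-1) + (-exp(-3*I*pi/4)) + (-I) + (exp(3*I*pi/4))] = 0/8 = 0
  <chi_1*chi_5, chi_2> = (1/8)[1*(1)*conj(1) + 1*(-I)*conj(I) + 1*(-1)*conj(-1) + 1*(I)*conj(-I) + 1*(1)*conj(1) + 1*(-I)*conj(I) + 1*(-1)*conj(-1) + 1*(I)*conj(-I)]
      = (1/8)[(1) + (-1) + (1) + (-1) + (1) + (-1) + (1) + (-1)] = 0/8 = 0
  <chi_1*chi_5, chi_3> = (1/8)[1*(1)*conj(1) + 1*(-I)*conj(exp(3*I*pi/4)) + 1*(-1)*conj(-I) + 1*(I)*conj(exp(I*pi/4)) + 1*(1)*conj(-1) + 1*(-I)*conj(exp(-I*pi/4)) + 1*(-1)*conj(I) + 1*(I)*conj(exp(-3*I*pi/4))]
      = (1/8)[(1) + (-exp(-I*pi/4)) + (-I) + (exp(I*pi/4)) + (-1) + (-exp(3*I*pi/4)) + (I) + (exp(-3*I*pi/4))] = 0/8 = 0
  <chi_1*chi_5, chi_4> = (1/8)[1*(1)*conj(1) + 1*(-I)*conj(-1) + 1*(-1)*conj(1) + 1*(I)*conj(-1) + 1*(1)*conj(1) + 1*(-I)*conj(-1) + 1*(-1)*conj(1) + 1*(I)*conj(-1)]
      = (1/8)[(1) + (I) + (-1) + (-I) + (1) + (I) + (-1) + (-I)] = 0/8 = 0
  <chi_1*chi_5, chi_5> = (1/8)[1*(1)*conj(1) + 1*(-I)*conj(exp(-3*I*pi/4)) + 1*(-1)*conj(I) + 1*(I)*conj(exp(-I*pi/4)) + 1*(1)*conj(-1) + 1*(-I)*conj(exp(I*pi/4)) + 1*(-1)*conj(-I) + 1*(I)*conj(exp(3*I*pi/4))]
      = (1/8)[(1) + (-exp(-3*I*pi/4)) + (I) + (exp(3*I*pi/4)) + (-1) + (-exp(I*pi/4)) + (-I) + (exp(-I*pi/4))] = 0/8 = 0
  <chi_1*chi_5, chi_6> = (1/8)[1*(1)*conj(1) + 1*(-I)*conj(-I) + 1*(-1)*conj(-1) + 1*(I)*conj(I) + 1*(1)*conj(1) + 1*(-I)*conj(-I) + 1*(-1)*conj(-1) + 1*(I)*conj(I)]
      = (1/8)[(1) + (1) + (1) + (1) + (1) + (1) + (1) + (1)] = 8/8 = 1
  <chi_1*chi_5, chi_7> = (1/8)[1*(1)*conj(1) + 1*(-I)*conj(exp(-I*pi/4)) + 1*(-1)*conj(-I) + 1*(I)*conj(exp(-3*I*pi/4)) + 1*(1)*conj(-1) + 1*(-I)*conj(exp(3*I*pi/4)) + 1*(-1)*conj(I) + 1*(I)*conj(exp(I*pi/4))]
      = (1/8)[(1) + (-exp(3*I*pi/4)) + (-I) + (exp(-3*I*pi/4)) + (-1) + (-exp(-I*pi/4)) + (I) + (exp(I*pi/4))] = 0/8 = 0
(Exp terms are combined using exp(i*s)*conj(exp(i*t)) = exp(i*(s-t)), and sums of them are collapsed using the identity that for every m > 1 the m distinct m-th roots of unity sum to 0, e.g. 1 + exp(2*I*pi/3) + exp(-2*I*pi/3) = 0.)
Hence the multiplicities are chi_6: 1. Dimension check: dim(chi_1)*dim(chi_5) = 1*1 = 1 and sum (mult * dim) = 1*1 = 1.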